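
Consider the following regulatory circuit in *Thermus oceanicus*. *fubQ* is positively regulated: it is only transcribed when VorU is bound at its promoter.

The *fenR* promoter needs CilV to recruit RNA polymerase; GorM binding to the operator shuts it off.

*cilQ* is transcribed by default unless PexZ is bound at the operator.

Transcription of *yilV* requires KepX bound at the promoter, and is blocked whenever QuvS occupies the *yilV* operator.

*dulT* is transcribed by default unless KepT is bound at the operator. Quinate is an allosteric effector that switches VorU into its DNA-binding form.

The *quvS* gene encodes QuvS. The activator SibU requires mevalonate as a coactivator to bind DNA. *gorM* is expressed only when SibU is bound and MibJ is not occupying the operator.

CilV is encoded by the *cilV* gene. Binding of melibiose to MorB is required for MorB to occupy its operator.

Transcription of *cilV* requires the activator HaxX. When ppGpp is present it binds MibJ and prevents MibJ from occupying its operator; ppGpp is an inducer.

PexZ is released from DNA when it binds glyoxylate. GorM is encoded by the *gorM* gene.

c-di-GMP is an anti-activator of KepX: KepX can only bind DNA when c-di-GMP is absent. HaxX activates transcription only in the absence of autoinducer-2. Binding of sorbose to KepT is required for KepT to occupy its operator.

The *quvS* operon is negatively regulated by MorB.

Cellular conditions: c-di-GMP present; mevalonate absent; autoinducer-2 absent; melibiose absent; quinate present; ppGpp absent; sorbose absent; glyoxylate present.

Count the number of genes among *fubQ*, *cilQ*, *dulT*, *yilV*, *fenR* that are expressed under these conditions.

Quinate is present, so VorU is active.
No repressor is bound and VorU is active, so *fubQ* is transcribed.
→ *fubQ* is ON.
Glyoxylate is present, so PexZ is inactive.
With no repressor bound, *cilQ* is transcribed.
→ *cilQ* is ON.
Sorbose is absent, so KepT is inactive.
With no repressor bound, *dulT* is transcribed.
→ *dulT* is ON.
c-di-GMP is present, so KepX is inactive.
Melibiose is absent, so MorB is inactive.
With no repressor bound, *quvS* is transcribed.
So QuvS is produced and active.
With repressor QuvS bound, *yilV* is not transcribed.
→ *yilV* is OFF.
Autoinducer-2 is absent, so HaxX is active.
No repressor is bound and HaxX is active, so *cilV* is transcribed.
So CilV is produced and active.
Mevalonate is absent, so SibU is inactive.
ppGpp is absent, so MibJ is active.
With repressor MibJ bound, *gorM* is not transcribed.
So GorM is not produced.
No repressor is bound and CilV is active, so *fenR* is transcribed.
→ *fenR* is ON.
4 of the 5 genes are transcribed.

4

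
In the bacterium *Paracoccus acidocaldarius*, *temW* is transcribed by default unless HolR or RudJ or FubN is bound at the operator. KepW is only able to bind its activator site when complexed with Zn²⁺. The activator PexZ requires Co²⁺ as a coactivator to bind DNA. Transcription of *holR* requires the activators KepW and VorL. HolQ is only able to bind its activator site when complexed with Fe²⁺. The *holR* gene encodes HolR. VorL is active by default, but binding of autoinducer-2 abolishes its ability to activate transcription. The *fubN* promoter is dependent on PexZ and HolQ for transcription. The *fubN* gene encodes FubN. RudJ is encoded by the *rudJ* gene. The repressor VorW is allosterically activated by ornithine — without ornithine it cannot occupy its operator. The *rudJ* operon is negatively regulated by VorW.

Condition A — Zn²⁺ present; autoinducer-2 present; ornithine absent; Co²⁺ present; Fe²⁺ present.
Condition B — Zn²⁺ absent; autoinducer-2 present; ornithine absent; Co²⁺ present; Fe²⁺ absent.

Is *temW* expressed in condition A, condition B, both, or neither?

neither

Condition A:
Zn²⁺ is present, so KepW is active.
Autoinducer-2 is present, so VorL is inactive.
Required activator VorL is absent, so *holR* is not transcribed.
So HolR is not produced.
Ornithine is absent, so VorW is inactive.
With no repressor bound, *rudJ* is transcribed.
So RudJ is produced and active.
Co²⁺ is present, so PexZ is active.
Fe²⁺ is present, so HolQ is active.
No repressor is bound and PexZ and HolQ are active, so *fubN* is transcribed.
So FubN is produced and active.
With repressor RudJ bound, *temW* is not transcribed.
→ *temW* is OFF in A.
Condition B:
Zn²⁺ is absent, so KepW is inactive.
Autoinducer-2 is present, so VorL is inactive.
Required activator KepW is absent, so *holR* is not transcribed.
So HolR is not produced.
Ornithine is absent, so VorW is inactive.
With no repressor bound, *rudJ* is transcribed.
So RudJ is produced and active.
Co²⁺ is present, so PexZ is active.
Fe²⁺ is absent, so HolQ is inactive.
Required activator HolQ is absent, so *fubN* is not transcribed.
So FubN is not produced.
With repressor RudJ bound, *temW* is not transcribed.
→ *temW* is OFF in B.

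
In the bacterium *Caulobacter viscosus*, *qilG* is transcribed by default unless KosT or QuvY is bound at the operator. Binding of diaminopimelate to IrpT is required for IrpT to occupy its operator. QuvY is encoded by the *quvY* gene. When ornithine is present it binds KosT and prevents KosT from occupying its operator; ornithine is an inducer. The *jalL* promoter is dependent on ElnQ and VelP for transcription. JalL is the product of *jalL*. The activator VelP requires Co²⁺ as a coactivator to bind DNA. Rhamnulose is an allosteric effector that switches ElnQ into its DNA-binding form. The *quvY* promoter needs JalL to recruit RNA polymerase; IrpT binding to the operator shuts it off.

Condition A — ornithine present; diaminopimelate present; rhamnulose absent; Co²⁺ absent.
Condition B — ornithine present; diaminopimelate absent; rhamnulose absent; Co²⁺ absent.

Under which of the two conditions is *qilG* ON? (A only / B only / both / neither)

both

Condition A:
Ornithine is present, so KosT is inactive.
Diaminopimelate is present, so IrpT is active.
Rhamnulose is absent, so ElnQ is inactive.
Co²⁺ is absent, so VelP is inactive.
Required activator ElnQ is absent, so *jalL* is not transcribed.
So JalL is not produced.
With repressor IrpT bound, *quvY* is not transcribed.
So QuvY is not produced.
With no repressor bound, *qilG* is transcribed.
→ *qilG* is ON in A.
Condition B:
Ornithine is present, so KosT is inactive.
Diaminopimelate is absent, so IrpT is inactive.
Rhamnulose is absent, so ElnQ is inactive.
Co²⁺ is absent, so VelP is inactive.
Required activator ElnQ is absent, so *jalL* is not transcribed.
So JalL is not produced.
Required activator JalL is absent, so *quvY* is not transcribed.
So QuvY is not produced.
With no repressor bound, *qilG* is transcribed.
→ *qilG* is ON in B.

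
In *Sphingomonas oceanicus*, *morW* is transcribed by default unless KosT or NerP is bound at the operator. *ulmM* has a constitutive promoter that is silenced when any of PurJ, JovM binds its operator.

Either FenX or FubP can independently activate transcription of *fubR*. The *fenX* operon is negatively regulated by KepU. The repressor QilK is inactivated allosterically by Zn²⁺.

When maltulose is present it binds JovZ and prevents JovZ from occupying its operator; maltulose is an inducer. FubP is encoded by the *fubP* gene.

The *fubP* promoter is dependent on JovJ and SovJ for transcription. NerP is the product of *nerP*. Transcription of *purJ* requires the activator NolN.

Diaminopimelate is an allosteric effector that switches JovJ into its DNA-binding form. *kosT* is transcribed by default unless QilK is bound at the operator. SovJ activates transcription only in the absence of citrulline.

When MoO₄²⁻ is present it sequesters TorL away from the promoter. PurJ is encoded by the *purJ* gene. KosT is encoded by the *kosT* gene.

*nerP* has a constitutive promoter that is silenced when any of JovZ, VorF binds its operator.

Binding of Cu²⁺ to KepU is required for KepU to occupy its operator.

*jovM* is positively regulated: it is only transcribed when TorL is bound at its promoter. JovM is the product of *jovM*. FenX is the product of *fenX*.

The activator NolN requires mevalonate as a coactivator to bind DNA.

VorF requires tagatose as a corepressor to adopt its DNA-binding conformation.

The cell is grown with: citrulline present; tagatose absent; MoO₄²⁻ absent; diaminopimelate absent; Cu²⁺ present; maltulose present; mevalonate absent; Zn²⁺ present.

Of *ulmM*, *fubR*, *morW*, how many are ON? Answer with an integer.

Mevalonate is absent, so NolN is inactive.
Required activator NolN is absent, so *purJ* is not transcribed.
So PurJ is not produced.
MoO₄²⁻ is absent, so TorL is active.
No repressor is bound and TorL is active, so *jovM* is transcribed.
So JovM is produced and active.
With repressor JovM bound, *ulmM* is not transcribed.
→ *ulmM* is OFF.
Cu²⁺ is present, so KepU is active.
With repressor KepU bound, *fenX* is not transcribed.
So FenX is not produced.
Diaminopimelate is absent, so JovJ is inactive.
Citrulline is present, so SovJ is inactive.
Required activator JovJ is absent, so *fubP* is not transcribed.
So FubP is not produced.
No activator is available at the *fubR* promoter, so *fubR* is not transcribed.
→ *fubR* is OFF.
Zn²⁺ is present, so QilK is inactive.
With no repressor bound, *kosT* is transcribed.
So KosT is produced and active.
Maltulose is present, so JovZ is inactive.
Tagatose is absent, so VorF is inactive.
With no repressor bound, *nerP* is transcribed.
So NerP is produced and active.
With repressor KosT bound, *morW* is not transcribed.
→ *morW* is OFF.
0 of the 3 genes are transcribed.

0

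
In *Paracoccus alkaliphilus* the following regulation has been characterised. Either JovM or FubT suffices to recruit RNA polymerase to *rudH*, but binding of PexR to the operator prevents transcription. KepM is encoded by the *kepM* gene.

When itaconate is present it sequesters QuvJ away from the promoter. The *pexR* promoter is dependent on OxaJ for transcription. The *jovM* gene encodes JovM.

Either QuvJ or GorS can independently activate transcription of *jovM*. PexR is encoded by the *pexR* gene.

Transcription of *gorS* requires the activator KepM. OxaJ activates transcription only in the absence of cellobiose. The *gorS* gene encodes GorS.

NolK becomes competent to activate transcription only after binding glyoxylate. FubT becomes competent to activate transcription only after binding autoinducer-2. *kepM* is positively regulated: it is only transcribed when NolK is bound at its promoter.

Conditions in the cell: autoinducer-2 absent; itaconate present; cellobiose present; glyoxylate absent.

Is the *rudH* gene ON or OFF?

OFF

Itaconate is present, so QuvJ is inactive.
Glyoxylate is absent, so NolK is inactive.
Required activator NolK is absent, so *kepM* is not transcribed.
So KepM is not produced.
Required activator KepM is absent, so *gorS* is not transcribed.
So GorS is not produced.
No activator is available at the *jovM* promoter, so *jovM* is not transcribed.
So JovM is not produced.
Autoinducer-2 is absent, so FubT is inactive.
Cellobiose is present, so OxaJ is inactive.
Required activator OxaJ is absent, so *pexR* is not transcribed.
So PexR is not produced.
No activator is available at the *rudH* promoter, so *rudH* is not transcribed.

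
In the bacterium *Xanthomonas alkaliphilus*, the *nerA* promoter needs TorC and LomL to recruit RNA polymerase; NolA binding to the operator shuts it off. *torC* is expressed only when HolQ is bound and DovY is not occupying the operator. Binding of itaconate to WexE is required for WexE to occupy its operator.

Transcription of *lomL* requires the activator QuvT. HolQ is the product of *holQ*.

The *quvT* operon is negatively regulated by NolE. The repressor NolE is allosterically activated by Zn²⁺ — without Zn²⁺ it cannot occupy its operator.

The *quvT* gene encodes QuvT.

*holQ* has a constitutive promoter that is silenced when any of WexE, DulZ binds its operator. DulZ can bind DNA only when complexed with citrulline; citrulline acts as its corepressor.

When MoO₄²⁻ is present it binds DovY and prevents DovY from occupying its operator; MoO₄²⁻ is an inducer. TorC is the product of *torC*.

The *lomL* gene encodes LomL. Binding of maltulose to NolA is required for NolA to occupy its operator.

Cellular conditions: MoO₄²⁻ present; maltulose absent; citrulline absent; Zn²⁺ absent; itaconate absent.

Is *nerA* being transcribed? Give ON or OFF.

Maltulose is absent, so NolA is inactive.
MoO₄²⁻ is present, so DovY is inactive.
Itaconate is absent, so WexE is inactive.
Citrulline is absent, so DulZ is inactive.
With no repressor bound, *holQ* is transcribed.
So HolQ is produced and active.
No repressor is bound and HolQ is active, so *torC* is transcribed.
So TorC is produced and active.
Zn²⁺ is absent, so NolE is inactive.
With no repressor bound, *quvT* is transcribed.
So QuvT is produced and active.
No repressor is bound and QuvT is active, so *lomL* is transcribed.
So LomL is produced and active.
No repressor is bound and TorC and LomL are active, so *nerA* is transcribed.

ON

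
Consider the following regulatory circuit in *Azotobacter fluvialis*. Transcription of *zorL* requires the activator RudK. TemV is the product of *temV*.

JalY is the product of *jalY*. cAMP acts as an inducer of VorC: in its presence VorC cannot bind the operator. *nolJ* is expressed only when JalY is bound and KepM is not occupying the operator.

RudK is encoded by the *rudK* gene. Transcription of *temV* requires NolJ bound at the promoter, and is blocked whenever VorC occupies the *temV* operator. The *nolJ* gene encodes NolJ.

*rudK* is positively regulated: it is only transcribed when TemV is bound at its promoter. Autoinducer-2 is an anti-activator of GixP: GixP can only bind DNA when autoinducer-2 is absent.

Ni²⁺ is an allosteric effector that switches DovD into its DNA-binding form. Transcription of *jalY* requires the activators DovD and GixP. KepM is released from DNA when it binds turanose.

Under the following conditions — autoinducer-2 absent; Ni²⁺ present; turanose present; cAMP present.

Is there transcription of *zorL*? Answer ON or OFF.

ON

Ni²⁺ is present, so DovD is active.
Autoinducer-2 is absent, so GixP is active.
No repressor is bound and DovD and GixP are active, so *jalY* is transcribed.
So JalY is produced and active.
Turanose is present, so KepM is inactive.
No repressor is bound and JalY is active, so *nolJ* is transcribed.
So NolJ is produced and active.
cAMP is present, so VorC is inactive.
No repressor is bound and NolJ is active, so *temV* is transcribed.
So TemV is produced and active.
No repressor is bound and TemV is active, so *rudK* is transcribed.
So RudK is produced and active.
No repressor is bound and RudK is active, so *zorL* is transcribed.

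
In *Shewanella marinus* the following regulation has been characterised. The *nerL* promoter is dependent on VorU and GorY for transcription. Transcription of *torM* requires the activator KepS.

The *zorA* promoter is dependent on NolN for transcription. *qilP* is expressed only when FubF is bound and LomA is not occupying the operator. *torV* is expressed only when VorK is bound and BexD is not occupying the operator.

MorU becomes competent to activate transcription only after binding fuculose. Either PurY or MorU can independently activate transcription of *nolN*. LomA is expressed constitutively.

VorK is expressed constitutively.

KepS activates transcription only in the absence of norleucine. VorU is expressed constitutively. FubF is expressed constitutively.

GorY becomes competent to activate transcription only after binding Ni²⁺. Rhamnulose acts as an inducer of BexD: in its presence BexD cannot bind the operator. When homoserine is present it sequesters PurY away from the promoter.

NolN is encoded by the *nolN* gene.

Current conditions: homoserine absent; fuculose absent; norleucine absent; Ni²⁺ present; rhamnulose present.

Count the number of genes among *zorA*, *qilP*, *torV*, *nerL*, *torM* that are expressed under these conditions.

Homoserine is absent, so PurY is active.
Fuculose is absent, so MorU is inactive.
Activator PurY is present, so *nolN* is transcribed.
So NolN is produced and active.
No repressor is bound and NolN is active, so *zorA* is transcribed.
→ *zorA* is ON.
FubF is produced constitutively and is active.
LomA is produced constitutively and is active.
With repressor LomA bound, *qilP* is not transcribed.
→ *qilP* is OFF.
VorK is produced constitutively and is active.
Rhamnulose is present, so BexD is inactive.
No repressor is bound and VorK is active, so *torV* is transcribed.
→ *torV* is ON.
VorU is produced constitutively and is active.
Ni²⁺ is present, so GorY is active.
No repressor is bound and VorU and GorY are active, so *nerL* is transcribed.
→ *nerL* is ON.
Norleucine is absent, so KepS is active.
No repressor is bound and KepS is active, so *torM* is transcribed.
→ *torM* is ON.
4 of the 5 genes are transcribed.

4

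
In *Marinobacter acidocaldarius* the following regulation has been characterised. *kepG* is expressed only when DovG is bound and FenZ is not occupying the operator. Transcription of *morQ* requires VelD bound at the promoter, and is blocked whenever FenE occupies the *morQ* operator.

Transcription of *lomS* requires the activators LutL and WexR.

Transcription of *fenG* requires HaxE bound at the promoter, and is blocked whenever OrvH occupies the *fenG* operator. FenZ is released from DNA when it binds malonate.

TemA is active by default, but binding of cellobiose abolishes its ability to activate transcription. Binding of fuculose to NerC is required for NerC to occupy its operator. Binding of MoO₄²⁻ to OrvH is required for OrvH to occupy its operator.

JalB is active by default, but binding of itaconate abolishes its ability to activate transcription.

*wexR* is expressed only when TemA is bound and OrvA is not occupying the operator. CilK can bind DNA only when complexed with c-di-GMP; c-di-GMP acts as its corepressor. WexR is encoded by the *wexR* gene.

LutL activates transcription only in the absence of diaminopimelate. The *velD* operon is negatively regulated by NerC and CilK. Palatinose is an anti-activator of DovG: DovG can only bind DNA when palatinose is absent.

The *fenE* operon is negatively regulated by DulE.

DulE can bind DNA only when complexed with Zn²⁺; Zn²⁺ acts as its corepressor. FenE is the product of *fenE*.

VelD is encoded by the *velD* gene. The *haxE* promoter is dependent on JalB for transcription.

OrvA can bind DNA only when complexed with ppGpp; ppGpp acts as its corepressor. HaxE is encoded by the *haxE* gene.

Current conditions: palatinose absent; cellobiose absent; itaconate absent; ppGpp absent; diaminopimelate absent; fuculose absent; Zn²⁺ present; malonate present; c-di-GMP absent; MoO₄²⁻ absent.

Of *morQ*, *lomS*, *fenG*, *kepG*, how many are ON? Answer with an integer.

Zn²⁺ is present, so DulE is active.
With repressor DulE bound, *fenE* is not transcribed.
So FenE is not produced.
Fuculose is absent, so NerC is inactive.
c-di-GMP is absent, so CilK is inactive.
With no repressor bound, *velD* is transcribed.
So VelD is produced and active.
No repressor is bound and VelD is active, so *morQ* is transcribed.
→ *morQ* is ON.
Diaminopimelate is absent, so LutL is active.
Cellobiose is absent, so TemA is active.
ppGpp is absent, so OrvA is inactive.
No repressor is bound and TemA is active, so *wexR* is transcribed.
So WexR is produced and active.
No repressor is bound and LutL and WexR are active, so *lomS* is transcribed.
→ *lomS* is ON.
Itaconate is absent, so JalB is active.
No repressor is bound and JalB is active, so *haxE* is transcribed.
So HaxE is produced and active.
MoO₄²⁻ is absent, so OrvH is inactive.
No repressor is bound and HaxE is active, so *fenG* is transcribed.
→ *fenG* is ON.
Palatinose is absent, so DovG is active.
Malonate is present, so FenZ is inactive.
No repressor is bound and DovG is active, so *kepG* is transcribed.
→ *kepG* is ON.
4 of the 4 genes are transcribed.

4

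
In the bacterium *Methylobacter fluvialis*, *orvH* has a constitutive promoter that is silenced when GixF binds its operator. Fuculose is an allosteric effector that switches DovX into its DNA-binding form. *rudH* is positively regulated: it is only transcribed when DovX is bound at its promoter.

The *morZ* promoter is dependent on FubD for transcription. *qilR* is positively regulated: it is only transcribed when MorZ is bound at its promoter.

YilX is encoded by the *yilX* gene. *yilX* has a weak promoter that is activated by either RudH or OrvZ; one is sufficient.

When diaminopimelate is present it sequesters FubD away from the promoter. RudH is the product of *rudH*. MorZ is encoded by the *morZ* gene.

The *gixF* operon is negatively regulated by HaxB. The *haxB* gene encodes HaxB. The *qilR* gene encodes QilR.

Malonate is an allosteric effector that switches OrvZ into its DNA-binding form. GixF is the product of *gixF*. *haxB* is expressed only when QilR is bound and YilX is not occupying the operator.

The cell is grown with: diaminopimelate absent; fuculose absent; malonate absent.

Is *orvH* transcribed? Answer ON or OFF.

Diaminopimelate is absent, so FubD is active.
No repressor is bound and FubD is active, so *morZ* is transcribed.
So MorZ is produced and active.
No repressor is bound and MorZ is active, so *qilR* is transcribed.
So QilR is produced and active.
Fuculose is absent, so DovX is inactive.
Required activator DovX is absent, so *rudH* is not transcribed.
So RudH is not produced.
Malonate is absent, so OrvZ is inactive.
No activator is available at the *yilX* promoter, so *yilX* is not transcribed.
So YilX is not produced.
No repressor is bound and QilR is active, so *haxB* is transcribed.
So HaxB is produced and active.
With repressor HaxB bound, *gixF* is not transcribed.
So GixF is not produced.
With no repressor bound, *orvH* is transcribed.

ON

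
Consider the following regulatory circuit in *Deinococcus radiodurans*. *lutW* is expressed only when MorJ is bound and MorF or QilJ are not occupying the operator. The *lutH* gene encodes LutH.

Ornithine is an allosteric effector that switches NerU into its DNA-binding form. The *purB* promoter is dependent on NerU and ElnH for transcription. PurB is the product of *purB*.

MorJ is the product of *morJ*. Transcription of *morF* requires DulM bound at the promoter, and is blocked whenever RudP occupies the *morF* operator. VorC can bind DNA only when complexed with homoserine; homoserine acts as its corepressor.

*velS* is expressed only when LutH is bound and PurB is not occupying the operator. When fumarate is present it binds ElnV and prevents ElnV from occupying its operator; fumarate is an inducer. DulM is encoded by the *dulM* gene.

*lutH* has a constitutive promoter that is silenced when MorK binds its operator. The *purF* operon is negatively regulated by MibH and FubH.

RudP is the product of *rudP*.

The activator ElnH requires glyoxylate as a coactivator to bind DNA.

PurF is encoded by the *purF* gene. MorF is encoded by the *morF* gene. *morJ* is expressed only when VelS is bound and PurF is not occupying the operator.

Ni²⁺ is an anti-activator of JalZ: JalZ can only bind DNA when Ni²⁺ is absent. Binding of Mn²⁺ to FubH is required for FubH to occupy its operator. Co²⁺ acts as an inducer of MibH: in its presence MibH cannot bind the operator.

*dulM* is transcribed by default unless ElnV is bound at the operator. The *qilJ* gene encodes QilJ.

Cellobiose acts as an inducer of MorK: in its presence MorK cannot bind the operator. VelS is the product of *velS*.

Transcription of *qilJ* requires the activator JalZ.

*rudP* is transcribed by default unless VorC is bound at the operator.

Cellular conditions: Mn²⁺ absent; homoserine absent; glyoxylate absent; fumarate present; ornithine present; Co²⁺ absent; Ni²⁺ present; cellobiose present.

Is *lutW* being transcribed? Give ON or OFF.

ON

Homoserine is absent, so VorC is inactive.
With no repressor bound, *rudP* is transcribed.
So RudP is produced and active.
Fumarate is present, so ElnV is inactive.
With no repressor bound, *dulM* is transcribed.
So DulM is produced and active.
With repressor RudP bound, *morF* is not transcribed.
So MorF is not produced.
Cellobiose is present, so MorK is inactive.
With no repressor bound, *lutH* is transcribed.
So LutH is produced and active.
Ornithine is present, so NerU is active.
Glyoxylate is absent, so ElnH is inactive.
Required activator ElnH is absent, so *purB* is not transcribed.
So PurB is not produced.
No repressor is bound and LutH is active, so *velS* is transcribed.
So VelS is produced and active.
Co²⁺ is absent, so MibH is active.
Mn²⁺ is absent, so FubH is inactive.
With repressor MibH bound, *purF* is not transcribed.
So PurF is not produced.
No repressor is bound and VelS is active, so *morJ* is transcribed.
So MorJ is produced and active.
Ni²⁺ is present, so JalZ is inactive.
Required activator JalZ is absent, so *qilJ* is not transcribed.
So QilJ is not produced.
No repressor is bound and MorJ is active, so *lutW* is transcribed.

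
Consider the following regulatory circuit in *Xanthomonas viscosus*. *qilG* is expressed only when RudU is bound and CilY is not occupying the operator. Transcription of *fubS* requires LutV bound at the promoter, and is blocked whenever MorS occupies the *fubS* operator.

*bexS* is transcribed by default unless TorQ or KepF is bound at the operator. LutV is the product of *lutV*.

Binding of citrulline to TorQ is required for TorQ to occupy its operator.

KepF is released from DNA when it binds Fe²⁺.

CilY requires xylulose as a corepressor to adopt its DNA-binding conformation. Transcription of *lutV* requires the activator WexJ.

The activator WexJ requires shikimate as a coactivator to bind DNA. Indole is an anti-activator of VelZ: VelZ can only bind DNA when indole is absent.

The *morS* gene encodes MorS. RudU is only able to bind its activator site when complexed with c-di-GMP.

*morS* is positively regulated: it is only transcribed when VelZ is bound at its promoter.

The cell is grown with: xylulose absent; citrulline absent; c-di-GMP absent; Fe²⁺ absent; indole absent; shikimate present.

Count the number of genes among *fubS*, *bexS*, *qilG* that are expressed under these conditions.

Indole is absent, so VelZ is active.
No repressor is bound and VelZ is active, so *morS* is transcribed.
So MorS is produced and active.
Shikimate is present, so WexJ is active.
No repressor is bound and WexJ is active, so *lutV* is transcribed.
So LutV is produced and active.
With repressor MorS bound, *fubS* is not transcribed.
→ *fubS* is OFF.
Citrulline is absent, so TorQ is inactive.
Fe²⁺ is absent, so KepF is active.
With repressor KepF bound, *bexS* is not transcribed.
→ *bexS* is OFF.
c-di-GMP is absent, so RudU is inactive.
Xylulose is absent, so CilY is inactive.
Required activator RudU is absent, so *qilG* is not transcribed.
→ *qilG* is OFF.
0 of the 3 genes are transcribed.

0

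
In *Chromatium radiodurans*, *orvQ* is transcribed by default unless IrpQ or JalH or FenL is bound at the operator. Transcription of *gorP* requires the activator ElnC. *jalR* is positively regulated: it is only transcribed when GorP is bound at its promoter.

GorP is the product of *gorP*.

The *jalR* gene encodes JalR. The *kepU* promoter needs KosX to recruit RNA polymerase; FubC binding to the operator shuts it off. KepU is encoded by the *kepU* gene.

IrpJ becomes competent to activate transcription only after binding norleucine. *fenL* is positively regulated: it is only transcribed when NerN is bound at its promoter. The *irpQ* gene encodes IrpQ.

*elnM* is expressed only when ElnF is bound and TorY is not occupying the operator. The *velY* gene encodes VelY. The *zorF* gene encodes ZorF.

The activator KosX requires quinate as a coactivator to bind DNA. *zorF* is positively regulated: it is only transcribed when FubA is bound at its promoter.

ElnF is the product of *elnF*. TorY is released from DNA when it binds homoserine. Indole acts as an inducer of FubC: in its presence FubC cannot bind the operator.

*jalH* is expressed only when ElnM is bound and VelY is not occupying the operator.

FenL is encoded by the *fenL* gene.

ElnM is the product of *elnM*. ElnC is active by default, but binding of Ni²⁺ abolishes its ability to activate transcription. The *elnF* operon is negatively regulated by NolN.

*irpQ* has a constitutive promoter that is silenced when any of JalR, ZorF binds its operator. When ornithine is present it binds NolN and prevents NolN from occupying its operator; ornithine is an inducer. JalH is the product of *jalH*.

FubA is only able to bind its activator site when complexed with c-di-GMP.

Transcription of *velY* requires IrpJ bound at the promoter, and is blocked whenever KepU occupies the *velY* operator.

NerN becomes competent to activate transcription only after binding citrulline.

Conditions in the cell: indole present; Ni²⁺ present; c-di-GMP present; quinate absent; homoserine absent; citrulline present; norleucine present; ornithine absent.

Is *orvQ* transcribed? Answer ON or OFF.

Ni²⁺ is present, so ElnC is inactive.
Required activator ElnC is absent, so *gorP* is not transcribed.
So GorP is not produced.
Required activator GorP is absent, so *jalR* is not transcribed.
So JalR is not produced.
c-di-GMP is present, so FubA is active.
No repressor is bound and FubA is active, so *zorF* is transcribed.
So ZorF is produced and active.
With repressor ZorF bound, *irpQ* is not transcribed.
So IrpQ is not produced.
Norleucine is present, so IrpJ is active.
Indole is present, so FubC is inactive.
Quinate is absent, so KosX is inactive.
Required activator KosX is absent, so *kepU* is not transcribed.
So KepU is not produced.
No repressor is bound and IrpJ is active, so *velY* is transcribed.
So VelY is produced and active.
Ornithine is absent, so NolN is active.
With repressor NolN bound, *elnF* is not transcribed.
So ElnF is not produced.
Homoserine is absent, so TorY is active.
With repressor TorY bound, *elnM* is not transcribed.
So ElnM is not produced.
With repressor VelY bound, *jalH* is not transcribed.
So JalH is not produced.
Citrulline is present, so NerN is active.
No repressor is bound and NerN is active, so *fenL* is transcribed.
So FenL is produced and active.
With repressor FenL bound, *orvQ* is not transcribed.

OFF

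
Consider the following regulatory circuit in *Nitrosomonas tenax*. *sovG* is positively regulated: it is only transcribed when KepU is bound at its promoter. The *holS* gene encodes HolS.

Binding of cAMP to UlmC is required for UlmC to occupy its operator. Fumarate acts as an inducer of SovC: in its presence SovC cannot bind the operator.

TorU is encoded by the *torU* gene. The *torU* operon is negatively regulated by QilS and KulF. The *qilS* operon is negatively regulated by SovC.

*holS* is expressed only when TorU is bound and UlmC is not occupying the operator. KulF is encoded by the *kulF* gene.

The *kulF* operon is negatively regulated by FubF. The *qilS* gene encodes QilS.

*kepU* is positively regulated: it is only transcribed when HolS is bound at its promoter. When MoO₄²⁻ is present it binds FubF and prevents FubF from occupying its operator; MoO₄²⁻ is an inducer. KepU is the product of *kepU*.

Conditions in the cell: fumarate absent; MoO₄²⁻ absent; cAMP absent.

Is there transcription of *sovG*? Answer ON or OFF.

Fumarate is absent, so SovC is active.
With repressor SovC bound, *qilS* is not transcribed.
So QilS is not produced.
MoO₄²⁻ is absent, so FubF is active.
With repressor FubF bound, *kulF* is not transcribed.
So KulF is not produced.
With no repressor bound, *torU* is transcribed.
So TorU is produced and active.
cAMP is absent, so UlmC is inactive.
No repressor is bound and TorU is active, so *holS* is transcribed.
So HolS is produced and active.
No repressor is bound and HolS is active, so *kepU* is transcribed.
So KepU is produced and active.
No repressor is bound and KepU is active, so *sovG* is transcribed.

ON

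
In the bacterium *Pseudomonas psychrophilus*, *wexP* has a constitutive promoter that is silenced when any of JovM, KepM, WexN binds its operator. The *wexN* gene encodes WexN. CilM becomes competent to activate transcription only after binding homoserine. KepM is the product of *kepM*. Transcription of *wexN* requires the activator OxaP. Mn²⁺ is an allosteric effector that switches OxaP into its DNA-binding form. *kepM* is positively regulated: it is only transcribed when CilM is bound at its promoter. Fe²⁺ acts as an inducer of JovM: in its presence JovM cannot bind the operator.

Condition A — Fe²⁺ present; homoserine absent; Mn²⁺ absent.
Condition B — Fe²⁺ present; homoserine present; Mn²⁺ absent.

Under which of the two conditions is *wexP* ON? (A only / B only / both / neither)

A only

Condition A:
Fe²⁺ is present, so JovM is inactive.
Homoserine is absent, so CilM is inactive.
Required activator CilM is absent, so *kepM* is not transcribed.
So KepM is not produced.
Mn²⁺ is absent, so OxaP is inactive.
Required activator OxaP is absent, so *wexN* is not transcribed.
So WexN is not produced.
With no repressor bound, *wexP* is transcribed.
→ *wexP* is ON in A.
Condition B:
Fe²⁺ is present, so JovM is inactive.
Homoserine is present, so CilM is active.
No repressor is bound and CilM is active, so *kepM* is transcribed.
So KepM is produced and active.
Mn²⁺ is absent, so OxaP is inactive.
Required activator OxaP is absent, so *wexN* is not transcribed.
So WexN is not produced.
With repressor KepM bound, *wexP* is not transcribed.
→ *wexP* is OFF in B.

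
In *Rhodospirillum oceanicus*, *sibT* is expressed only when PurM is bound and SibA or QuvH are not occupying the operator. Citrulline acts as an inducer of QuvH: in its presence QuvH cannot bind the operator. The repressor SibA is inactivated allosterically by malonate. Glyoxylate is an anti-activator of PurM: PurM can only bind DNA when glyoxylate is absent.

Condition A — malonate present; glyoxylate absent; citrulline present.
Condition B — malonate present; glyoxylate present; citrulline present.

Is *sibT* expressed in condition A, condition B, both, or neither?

Condition A:
Malonate is present, so SibA is inactive.
Glyoxylate is absent, so PurM is active.
Citrulline is present, so QuvH is inactive.
No repressor is bound and PurM is active, so *sibT* is transcribed.
→ *sibT* is ON in A.
Condition B:
Malonate is present, so SibA is inactive.
Glyoxylate is present, so PurM is inactive.
Citrulline is present, so QuvH is inactive.
Required activator PurM is absent, so *sibT* is not transcribed.
→ *sibT* is OFF in B.

A only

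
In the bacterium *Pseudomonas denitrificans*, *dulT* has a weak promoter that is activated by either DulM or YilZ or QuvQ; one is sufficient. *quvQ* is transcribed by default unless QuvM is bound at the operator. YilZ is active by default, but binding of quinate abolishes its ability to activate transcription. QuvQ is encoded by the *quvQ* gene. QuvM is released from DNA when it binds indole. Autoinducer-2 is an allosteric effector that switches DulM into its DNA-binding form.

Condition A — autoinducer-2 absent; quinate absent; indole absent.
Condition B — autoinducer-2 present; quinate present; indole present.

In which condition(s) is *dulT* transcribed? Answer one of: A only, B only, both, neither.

Condition A:
Autoinducer-2 is absent, so DulM is inactive.
Quinate is absent, so YilZ is active.
Indole is absent, so QuvM is active.
With repressor QuvM bound, *quvQ* is not transcribed.
So QuvQ is not produced.
Activator YilZ is present, so *dulT* is transcribed.
→ *dulT* is ON in A.
Condition B:
Autoinducer-2 is present, so DulM is active.
Quinate is present, so YilZ is inactive.
Indole is present, so QuvM is inactive.
With no repressor bound, *quvQ* is transcribed.
So QuvQ is produced and active.
Activator DulM is present, so *dulT* is transcribed.
→ *dulT* is ON in B.

both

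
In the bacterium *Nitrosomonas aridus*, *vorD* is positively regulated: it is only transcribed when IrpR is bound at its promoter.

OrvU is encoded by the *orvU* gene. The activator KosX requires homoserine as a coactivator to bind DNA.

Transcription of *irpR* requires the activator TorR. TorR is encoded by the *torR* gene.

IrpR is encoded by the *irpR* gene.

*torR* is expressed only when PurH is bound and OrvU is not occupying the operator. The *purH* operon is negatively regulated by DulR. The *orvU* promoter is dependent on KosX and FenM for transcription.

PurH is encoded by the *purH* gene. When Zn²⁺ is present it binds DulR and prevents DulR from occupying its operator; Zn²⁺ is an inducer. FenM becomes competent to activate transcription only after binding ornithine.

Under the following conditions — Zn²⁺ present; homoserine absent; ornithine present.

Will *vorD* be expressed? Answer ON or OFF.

Homoserine is absent, so KosX is inactive.
Ornithine is present, so FenM is active.
Required activator KosX is absent, so *orvU* is not transcribed.
So OrvU is not produced.
Zn²⁺ is present, so DulR is inactive.
With no repressor bound, *purH* is transcribed.
So PurH is produced and active.
No repressor is bound and PurH is active, so *torR* is transcribed.
So TorR is produced and active.
No repressor is bound and TorR is active, so *irpR* is transcribed.
So IrpR is produced and active.
No repressor is bound and IrpR is active, so *vorD* is transcribed.

ON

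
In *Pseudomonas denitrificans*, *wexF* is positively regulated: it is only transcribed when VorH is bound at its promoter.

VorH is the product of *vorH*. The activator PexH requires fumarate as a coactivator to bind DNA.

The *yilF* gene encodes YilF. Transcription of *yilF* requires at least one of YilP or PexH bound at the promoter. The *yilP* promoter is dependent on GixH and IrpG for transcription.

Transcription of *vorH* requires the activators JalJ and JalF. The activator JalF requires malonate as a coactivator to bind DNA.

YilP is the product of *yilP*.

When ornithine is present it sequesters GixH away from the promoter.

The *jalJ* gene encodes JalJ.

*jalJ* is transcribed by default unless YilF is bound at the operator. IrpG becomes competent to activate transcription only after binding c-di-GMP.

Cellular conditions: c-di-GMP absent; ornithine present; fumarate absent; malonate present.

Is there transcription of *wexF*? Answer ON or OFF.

Ornithine is present, so GixH is inactive.
c-di-GMP is absent, so IrpG is inactive.
Required activator GixH is absent, so *yilP* is not transcribed.
So YilP is not produced.
Fumarate is absent, so PexH is inactive.
No activator is available at the *yilF* promoter, so *yilF* is not transcribed.
So YilF is not produced.
With no repressor bound, *jalJ* is transcribed.
So JalJ is produced and active.
Malonate is present, so JalF is active.
No repressor is bound and JalJ and JalF are active, so *vorH* is transcribed.
So VorH is produced and active.
No repressor is bound and VorH is active, so *wexF* is transcribed.

ON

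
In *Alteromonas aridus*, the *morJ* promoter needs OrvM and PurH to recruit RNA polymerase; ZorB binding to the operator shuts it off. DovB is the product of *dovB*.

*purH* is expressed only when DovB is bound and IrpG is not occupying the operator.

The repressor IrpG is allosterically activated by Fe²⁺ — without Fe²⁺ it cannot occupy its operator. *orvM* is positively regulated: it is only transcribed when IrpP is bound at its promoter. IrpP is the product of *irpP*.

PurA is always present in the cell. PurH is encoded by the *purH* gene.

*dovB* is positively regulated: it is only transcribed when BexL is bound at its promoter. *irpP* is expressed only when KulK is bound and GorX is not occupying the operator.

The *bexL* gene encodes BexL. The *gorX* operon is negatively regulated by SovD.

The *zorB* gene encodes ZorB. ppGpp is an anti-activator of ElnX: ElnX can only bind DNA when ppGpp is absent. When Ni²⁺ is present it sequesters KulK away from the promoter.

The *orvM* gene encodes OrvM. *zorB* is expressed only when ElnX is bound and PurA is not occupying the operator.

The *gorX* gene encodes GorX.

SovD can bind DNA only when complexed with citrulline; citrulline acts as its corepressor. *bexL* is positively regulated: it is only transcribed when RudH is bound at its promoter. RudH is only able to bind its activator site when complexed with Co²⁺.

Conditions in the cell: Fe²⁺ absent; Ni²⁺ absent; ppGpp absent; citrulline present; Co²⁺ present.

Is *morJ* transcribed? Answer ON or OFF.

Citrulline is present, so SovD is active.
With repressor SovD bound, *gorX* is not transcribed.
So GorX is not produced.
Ni²⁺ is absent, so KulK is active.
No repressor is bound and KulK is active, so *irpP* is transcribed.
So IrpP is produced and active.
No repressor is bound and IrpP is active, so *orvM* is transcribed.
So OrvM is produced and active.
ppGpp is absent, so ElnX is active.
PurA is produced constitutively and is active.
With repressor PurA bound, *zorB* is not transcribed.
So ZorB is not produced.
Co²⁺ is present, so RudH is active.
No repressor is bound and RudH is active, so *bexL* is transcribed.
So BexL is produced and active.
No repressor is bound and BexL is active, so *dovB* is transcribed.
So DovB is produced and active.
Fe²⁺ is absent, so IrpG is inactive.
No repressor is bound and DovB is active, so *purH* is transcribed.
So PurH is produced and active.
No repressor is bound and OrvM and PurH are active, so *morJ* is transcribed.

ON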